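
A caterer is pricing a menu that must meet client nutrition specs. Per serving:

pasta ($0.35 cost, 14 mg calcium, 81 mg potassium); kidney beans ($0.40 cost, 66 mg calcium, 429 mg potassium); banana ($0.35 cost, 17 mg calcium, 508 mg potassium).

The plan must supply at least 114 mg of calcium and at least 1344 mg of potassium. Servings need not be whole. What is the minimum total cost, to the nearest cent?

Two binding constraints pin down two serving amounts, so the optimal mix uses at most two foods. The candidates are each food alone (scaled to the tighter of calcium/potassium) and each pair with both constraints tight.
pasta only: max(114/14, 1344/81) = 16.59 servings → $5.81.
kidney beans only: max(114/66, 1344/429) = 3.133 servings → $1.25.
banana only: max(114/17, 1344/508) = 6.706 servings → $2.35.
pasta + kidney beans: intersection lies outside the first quadrant.
pasta + banana with both tight: 6.114 servings and 1.671 servings → $2.72.
kidney beans + banana with both tight: 1.337 servings and 1.517 servings → $1.07.
The minimum over all feasible corners is $1.07.

$1.07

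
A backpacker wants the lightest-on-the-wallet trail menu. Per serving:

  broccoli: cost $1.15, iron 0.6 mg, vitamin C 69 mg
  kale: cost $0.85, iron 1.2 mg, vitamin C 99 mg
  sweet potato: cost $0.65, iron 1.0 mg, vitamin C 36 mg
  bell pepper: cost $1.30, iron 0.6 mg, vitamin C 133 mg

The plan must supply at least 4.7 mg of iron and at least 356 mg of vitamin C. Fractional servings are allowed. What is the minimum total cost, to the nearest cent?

$3.29

With two linear requirements the optimum uses one or two foods; enumerate the corners.
broccoli only: max(4.7/0.6, 356/69) = 7.833 servings → $9.01.
kale only: max(4.7/1.2, 356/99) = 3.917 servings → $3.33.
sweet potato only: max(4.7/1.0, 356/36) = 9.889 servings → $6.43.
bell pepper only: max(4.7/0.6, 356/133) = 7.833 servings → $10.18.
broccoli + kale with both targets exact would need a negative amount; discard.
broccoli + sweet potato with both tight: 3.941 servings and 2.335 servings → $6.05.
broccoli + bell pepper: intersection lies outside the first quadrant.
kale + sweet potato with both tight: 3.348 servings and 0.6828 servings → $3.29.
kale + bell pepper: intersection lies outside the first quadrant.
sweet potato + bell pepper with both tight: 3.694 servings and 1.677 servings → $4.58.
The minimum over all feasible corners is $3.29.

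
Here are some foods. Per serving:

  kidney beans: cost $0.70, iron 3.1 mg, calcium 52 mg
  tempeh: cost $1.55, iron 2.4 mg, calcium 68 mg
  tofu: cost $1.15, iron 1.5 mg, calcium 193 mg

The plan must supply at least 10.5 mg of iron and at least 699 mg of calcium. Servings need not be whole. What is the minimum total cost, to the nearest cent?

For a min-cost LP with two ≥-constraints, a basic feasible solution has at most two positive variables.
kidney beans only: max(10.5/3.1, 699/52) = 13.44 servings → $9.41.
tempeh only: max(10.5/2.4, 699/68) = 10.28 servings → $15.93.
tofu only: max(10.5/1.5, 699/193) = 7 servings → $8.05.
kidney beans + tempeh: the both-tight solution has a negative serving — not a feasible corner.
kidney beans + tofu with both tight: 1.88 servings and 3.115 servings → $4.90.
tempeh + tofu with both tight: 2.708 servings and 2.668 servings → $7.26.
So the least-cost plan costs $4.90.

$4.90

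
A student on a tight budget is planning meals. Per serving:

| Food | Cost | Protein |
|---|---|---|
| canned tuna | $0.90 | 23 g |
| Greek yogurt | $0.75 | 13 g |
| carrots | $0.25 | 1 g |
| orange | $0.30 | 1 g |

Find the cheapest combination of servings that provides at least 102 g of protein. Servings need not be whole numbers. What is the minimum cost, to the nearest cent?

$3.99

Cost per g of protein: canned tuna $0.0391, Greek yogurt $0.0577, carrots $0.2500, orange $0.3000.
With no serving limits, use only canned tuna: 102 g / 23 g = 4.435 servings × $0.90 = $3.99.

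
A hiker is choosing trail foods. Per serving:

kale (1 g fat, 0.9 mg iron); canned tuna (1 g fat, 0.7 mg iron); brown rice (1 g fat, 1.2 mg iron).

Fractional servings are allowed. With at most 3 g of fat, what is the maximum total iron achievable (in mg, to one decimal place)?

3.6 mg

Iron per g fat: brown rice 1.2, kale 0.9, canned tuna 0.7.
With no serving limits, spend the whole fat allowance on brown rice: 3 g / 1 g × 1.2 mg = 3.6 mg.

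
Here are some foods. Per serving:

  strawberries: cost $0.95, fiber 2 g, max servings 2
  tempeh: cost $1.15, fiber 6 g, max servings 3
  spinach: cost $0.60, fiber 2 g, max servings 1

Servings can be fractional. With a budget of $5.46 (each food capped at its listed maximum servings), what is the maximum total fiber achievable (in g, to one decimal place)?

Fiber per dollar: tempeh 5.217, spinach 3.333, strawberries 2.105.
Take 3 servings of tempeh: spends $3.45, +18.0 g fiber (running total 18.0 g).
Take 1 serving of spinach: spends $0.60, +2.0 g fiber (running total 20.0 g).
Take 1.484 servings of strawberries: spends $1.41, +3.0 g fiber (running total 23.0 g).
Filling greedily by fiber-per-dollar is optimal for one linear limit, giving 23.0 g.

23.0 g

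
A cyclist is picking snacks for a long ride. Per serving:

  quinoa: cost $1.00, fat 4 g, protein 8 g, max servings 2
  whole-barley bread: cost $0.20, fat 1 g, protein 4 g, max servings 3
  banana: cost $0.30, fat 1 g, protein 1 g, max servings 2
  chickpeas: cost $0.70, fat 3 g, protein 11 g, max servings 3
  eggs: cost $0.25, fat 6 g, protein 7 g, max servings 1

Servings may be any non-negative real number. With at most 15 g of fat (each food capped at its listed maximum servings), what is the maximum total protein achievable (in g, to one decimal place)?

51.0 g

Protein per g fat: whole-barley bread 4, chickpeas 3.667, quinoa 2, eggs 1.167, banana 1.
Take 3 servings of whole-barley bread: uses 3 g fat, +12.0 g protein (running total 12.0 g).
Take 3 servings of chickpeas: uses 9 g fat, +33.0 g protein (running total 45.0 g).
Take 0.75 servings of quinoa: uses 3 g fat, +6.0 g protein (running total 51.0 g).
Greedy by best ratio exhausts the fat allowance optimally: 51.0 g.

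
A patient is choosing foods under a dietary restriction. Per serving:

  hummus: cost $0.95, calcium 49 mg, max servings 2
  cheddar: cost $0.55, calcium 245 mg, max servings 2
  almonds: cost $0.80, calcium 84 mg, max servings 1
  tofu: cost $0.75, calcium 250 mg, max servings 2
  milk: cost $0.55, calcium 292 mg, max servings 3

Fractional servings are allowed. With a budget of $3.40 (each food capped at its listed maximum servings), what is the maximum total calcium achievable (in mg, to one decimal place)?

1582.7 mg

Calcium per dollar: milk 530.9, cheddar 445.5, tofu 333.3, almonds 105, hummus 51.58.
Take 3 servings of milk: spends $1.65, +876.0 mg calcium (running total 876.0 mg).
Take 2 servings of cheddar: spends $1.10, +490.0 mg calcium (running total 1366.0 mg).
Take 0.8667 servings of tofu: spends $0.65, +216.7 mg calcium (running total 1582.7 mg).
Greedy by best ratio exhausts the cost allowance optimally: 1582.7 mg.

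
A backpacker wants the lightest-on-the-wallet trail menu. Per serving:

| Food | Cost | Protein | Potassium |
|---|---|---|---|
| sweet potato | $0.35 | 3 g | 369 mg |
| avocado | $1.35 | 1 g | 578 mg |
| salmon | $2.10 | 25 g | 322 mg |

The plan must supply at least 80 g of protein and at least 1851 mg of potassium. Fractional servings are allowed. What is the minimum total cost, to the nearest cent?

For a min-cost LP with two ≥-constraints, a basic feasible solution has at most two positive variables.
sweet potato only: max(80/3, 1851/369) = 26.67 servings → $9.33.
avocado only: max(80/1, 1851/578) = 80 servings → $108.00.
salmon only: max(80/25, 1851/322) = 5.748 servings → $12.07.
sweet potato + avocado: the both-tight solution has a negative serving — not a feasible corner.
sweet potato + salmon with both tight: 2.484 servings and 2.902 servings → $6.96.
avocado + salmon with both tight: 1.452 servings and 3.142 servings → $8.56.
So the least-cost plan costs $6.96.

$6.96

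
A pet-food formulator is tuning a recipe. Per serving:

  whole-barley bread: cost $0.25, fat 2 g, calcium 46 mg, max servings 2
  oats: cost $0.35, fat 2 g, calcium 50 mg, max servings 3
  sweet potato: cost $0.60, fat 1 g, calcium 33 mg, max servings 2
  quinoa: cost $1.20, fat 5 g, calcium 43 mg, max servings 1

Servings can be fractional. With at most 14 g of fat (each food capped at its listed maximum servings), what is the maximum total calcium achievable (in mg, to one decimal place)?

Calcium per g fat: sweet potato 33, oats 25, whole-barley bread 23, quinoa 8.6.
Take 2 servings of sweet potato: uses 2 g fat, +66.0 mg calcium (running total 66.0 mg).
Take 3 servings of oats: uses 6 g fat, +150.0 mg calcium (running total 216.0 mg).
Take 2 servings of whole-barley bread: uses 4 g fat, +92.0 mg calcium (running total 308.0 mg).
Take 0.4 servings of quinoa: uses 2 g fat, +17.2 mg calcium (running total 325.2 mg).
Filling greedily by calcium-per-g fat is optimal for one linear limit, giving 325.2 mg.

325.2 mg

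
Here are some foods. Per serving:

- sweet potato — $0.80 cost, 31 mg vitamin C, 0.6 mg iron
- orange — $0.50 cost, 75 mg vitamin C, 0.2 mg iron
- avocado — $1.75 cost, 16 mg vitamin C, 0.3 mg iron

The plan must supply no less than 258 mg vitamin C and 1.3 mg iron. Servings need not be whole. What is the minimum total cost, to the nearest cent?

For a min-cost LP with two ≥-constraints, a basic feasible solution has at most two positive variables.
sweet potato only: max(258/31, 1.3/0.6) = 8.323 servings → $6.66.
orange only: max(258/75, 1.3/0.2) = 6.5 servings → $3.25.
avocado only: max(258/16, 1.3/0.3) = 16.12 servings → $28.22.
sweet potato + orange with both tight: 1.183 servings and 2.951 servings → $2.42.
sweet potato + avocado: the both-tight solution has a negative serving — not a feasible corner.
orange + avocado with both tight: 2.933 servings and 2.378 servings → $5.63.
So the least-cost plan costs $2.42.

$2.42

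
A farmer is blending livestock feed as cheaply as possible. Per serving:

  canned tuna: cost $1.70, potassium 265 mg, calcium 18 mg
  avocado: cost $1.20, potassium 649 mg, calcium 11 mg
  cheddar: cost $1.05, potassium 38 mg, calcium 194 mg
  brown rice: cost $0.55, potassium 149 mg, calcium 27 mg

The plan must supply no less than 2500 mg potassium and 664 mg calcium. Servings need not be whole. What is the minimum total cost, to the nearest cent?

$7.77

An LP optimum is at a vertex; with two nutrient constraints at most two foods are used. Check each candidate.
canned tuna only: max(2500/265, 664/18) = 36.89 servings → $62.71.
avocado only: max(2500/649, 664/11) = 60.36 servings → $72.44.
cheddar only: max(2500/38, 664/194) = 65.79 servings → $69.08.
brown rice only: max(2500/149, 664/27) = 24.59 servings → $13.53.
canned tuna + avocado: the both-tight solution has a negative serving — not a feasible corner.
canned tuna + cheddar with both tight: 9.064 servings and 2.582 servings → $18.12.
canned tuna + brown rice: intersection lies outside the first quadrant.
avocado + cheddar with both tight: 3.664 servings and 3.215 servings → $7.77.
avocado + brown rice with both targets exact would need a negative amount; discard.
cheddar + brown rice with both tight: 1.128 servings and 16.49 servings → $10.25.
The minimum over all feasible corners is $7.77.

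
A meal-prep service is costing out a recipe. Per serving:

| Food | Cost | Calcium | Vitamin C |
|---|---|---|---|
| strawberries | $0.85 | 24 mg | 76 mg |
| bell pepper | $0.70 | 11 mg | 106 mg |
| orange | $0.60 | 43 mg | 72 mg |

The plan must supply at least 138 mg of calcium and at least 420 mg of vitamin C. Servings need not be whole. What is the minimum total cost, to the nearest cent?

At the optimum either one food covers both requirements or two foods hit both targets exactly; no other combination can be cheaper.
strawberries only: max(138/24, 420/76) = 5.75 servings → $4.89.
bell pepper only: max(138/11, 420/106) = 12.55 servings → $8.78.
orange only: max(138/43, 420/72) = 5.833 servings → $3.50.
strawberries + bell pepper: the both-tight solution has a negative serving — not a feasible corner.
strawberries + orange with both tight: 5.275 servings and 0.2649 servings → $4.64.
bell pepper + orange with both tight: 2.157 servings and 2.657 servings → $3.10.
So the least-cost plan costs $3.10.

$3.10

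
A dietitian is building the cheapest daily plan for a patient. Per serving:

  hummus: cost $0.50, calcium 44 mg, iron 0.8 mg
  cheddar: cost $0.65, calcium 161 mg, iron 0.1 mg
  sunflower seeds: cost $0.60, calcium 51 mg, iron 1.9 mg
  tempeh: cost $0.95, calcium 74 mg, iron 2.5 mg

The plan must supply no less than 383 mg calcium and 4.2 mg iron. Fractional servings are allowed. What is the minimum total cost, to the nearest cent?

hummus only: max(383/44, 4.2/0.8) = 8.705 servings → $4.35.
cheddar only: max(383/161, 4.2/0.1) = 42 servings → $27.30.
sunflower seeds only: max(383/51, 4.2/1.9) = 7.51 servings → $4.51.
tempeh only: max(383/74, 4.2/2.5) = 5.176 servings → $4.92.
hummus + cheddar with both tight: 5.128 servings and 0.9775 servings → $3.20.
hummus + sunflower seeds: intersection lies outside the first quadrant.
hummus + tempeh: the both-tight solution has a negative serving — not a feasible corner.
cheddar + sunflower seeds with both tight: 1.707 servings and 2.121 servings → $2.38.
cheddar + tempeh with both tight: 1.637 servings and 1.615 servings → $2.60.
sunflower seeds + tempeh: intersection lies outside the first quadrant.
So the least-cost plan costs $2.38.

$2.38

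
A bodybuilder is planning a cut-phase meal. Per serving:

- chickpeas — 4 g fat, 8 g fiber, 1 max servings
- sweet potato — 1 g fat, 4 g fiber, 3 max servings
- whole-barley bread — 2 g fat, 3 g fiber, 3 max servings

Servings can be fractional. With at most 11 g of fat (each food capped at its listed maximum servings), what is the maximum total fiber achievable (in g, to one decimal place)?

Fiber per g fat: sweet potato 4, chickpeas 2, whole-barley bread 1.5.
Take 3 servings of sweet potato: uses 3 g fat, +12.0 g fiber (running total 12.0 g).
Take 1 serving of chickpeas: uses 4 g fat, +8.0 g fiber (running total 20.0 g).
Take 2 servings of whole-barley bread: uses 4 g fat, +6.0 g fiber (running total 26.0 g).
Greedy by best ratio exhausts the fat allowance optimally: 26.0 g.

26.0 g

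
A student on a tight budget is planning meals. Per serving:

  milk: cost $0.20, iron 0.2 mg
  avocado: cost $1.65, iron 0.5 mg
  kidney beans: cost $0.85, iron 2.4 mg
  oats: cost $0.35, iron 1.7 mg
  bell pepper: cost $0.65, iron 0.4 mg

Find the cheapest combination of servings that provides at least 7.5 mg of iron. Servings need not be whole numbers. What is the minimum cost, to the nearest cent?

$1.54

Cost per mg of iron: oats $0.2059, kidney beans $0.3542, milk $1.0000, bell pepper $1.6250, avocado $3.3000.
With no serving limits, use only oats: 7.5 mg / 1.7 mg = 4.412 servings × $0.35 = $1.54.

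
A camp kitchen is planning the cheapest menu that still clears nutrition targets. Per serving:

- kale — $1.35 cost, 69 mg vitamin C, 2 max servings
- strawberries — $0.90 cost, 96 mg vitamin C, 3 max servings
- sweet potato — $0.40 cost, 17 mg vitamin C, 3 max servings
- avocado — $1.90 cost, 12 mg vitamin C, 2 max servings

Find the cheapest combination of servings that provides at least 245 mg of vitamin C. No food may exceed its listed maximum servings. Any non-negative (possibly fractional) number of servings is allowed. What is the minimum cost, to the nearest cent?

Cost per mg of vitamin C: strawberries $0.0094, kale $0.0196, sweet potato $0.0235, avocado $0.1583.
Take 2.552 servings of strawberries: +245.0 mg vitamin C for $2.30 (total $2.30, still need 0.0 mg).
Greedy by cheapest-per-mg is optimal for a single linear constraint, so the minimum cost is $2.30.

$2.30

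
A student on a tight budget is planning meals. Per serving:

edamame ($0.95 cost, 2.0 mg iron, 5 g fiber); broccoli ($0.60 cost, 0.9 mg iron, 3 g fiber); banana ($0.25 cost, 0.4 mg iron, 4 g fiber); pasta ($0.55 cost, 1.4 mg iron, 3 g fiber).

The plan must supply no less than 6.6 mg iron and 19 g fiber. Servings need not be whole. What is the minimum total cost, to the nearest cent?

$2.74

At the optimum either one food covers both requirements or two foods hit both targets exactly; no other combination can be cheaper.
edamame only: max(6.6/2.0, 19/5) = 3.8 servings → $3.61.
broccoli only: max(6.6/0.9, 19/3) = 7.333 servings → $4.40.
banana only: max(6.6/0.4, 19/4) = 16.5 servings → $4.12.
pasta only: max(6.6/1.4, 19/3) = 6.333 servings → $3.48.
edamame + broccoli with both tight: 1.8 servings and 3.333 servings → $3.71.
edamame + banana with both tight: 3.133 servings and 0.8333 servings → $3.19.
edamame + pasta: the both-tight solution has a negative serving — not a feasible corner.
broccoli + banana: intersection lies outside the first quadrant.
broccoli + pasta with both tight: 4.533 servings and 1.8 servings → $3.71.
banana + pasta with both tight: 1.545 servings and 4.273 servings → $2.74.
The minimum over all feasible corners is $2.74.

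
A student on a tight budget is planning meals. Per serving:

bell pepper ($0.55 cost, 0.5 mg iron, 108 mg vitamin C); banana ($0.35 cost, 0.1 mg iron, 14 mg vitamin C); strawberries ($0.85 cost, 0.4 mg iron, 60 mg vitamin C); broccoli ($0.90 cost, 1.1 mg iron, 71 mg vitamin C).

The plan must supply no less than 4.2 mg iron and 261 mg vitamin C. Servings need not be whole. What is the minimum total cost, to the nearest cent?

A basic optimal solution has at most two foods positive. Try each food alone and each pair with both targets met exactly.
bell pepper only: max(4.2/0.5, 261/108) = 8.4 servings → $4.62.
banana only: max(4.2/0.1, 261/14) = 42 servings → $14.70.
strawberries only: max(4.2/0.4, 261/60) = 10.5 servings → $8.93.
broccoli only: max(4.2/1.1, 261/71) = 3.818 servings → $3.44.
bell pepper + banana with both targets exact would need a negative amount; discard.
bell pepper + strawberries: the both-tight solution has a negative serving — not a feasible corner.
bell pepper + broccoli with both targets exact would need a negative amount; discard.
banana + strawberries with both targets exact would need a negative amount; discard.
banana + broccoli: intersection lies outside the first quadrant.
strawberries + broccoli: intersection lies outside the first quadrant.
So the least-cost plan costs $3.44.

$3.44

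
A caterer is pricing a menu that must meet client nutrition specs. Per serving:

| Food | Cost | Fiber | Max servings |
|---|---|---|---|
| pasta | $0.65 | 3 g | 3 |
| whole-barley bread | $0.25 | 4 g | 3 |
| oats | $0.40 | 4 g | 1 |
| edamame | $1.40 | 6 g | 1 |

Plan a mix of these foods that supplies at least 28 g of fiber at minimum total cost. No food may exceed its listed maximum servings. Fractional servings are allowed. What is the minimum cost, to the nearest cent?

Cost per g of fiber: whole-barley bread $0.0625, oats $0.1000, pasta $0.2167, edamame $0.2333.
Take 3 servings of whole-barley bread: +12.0 g fiber for $0.75 (total $0.75, still need 16.0 g).
Take 1 serving of oats: +4.0 g fiber for $0.40 (total $1.15, still need 12.0 g).
Take 3 servings of pasta: +9.0 g fiber for $1.95 (total $3.10, still need 3.0 g).
Take 0.5 servings of edamame: +3.0 g fiber for $0.70 (total $3.80, still need 0.0 g).
Greedy by cheapest-per-g is optimal for a single linear constraint, so the minimum cost is $3.80.

$3.80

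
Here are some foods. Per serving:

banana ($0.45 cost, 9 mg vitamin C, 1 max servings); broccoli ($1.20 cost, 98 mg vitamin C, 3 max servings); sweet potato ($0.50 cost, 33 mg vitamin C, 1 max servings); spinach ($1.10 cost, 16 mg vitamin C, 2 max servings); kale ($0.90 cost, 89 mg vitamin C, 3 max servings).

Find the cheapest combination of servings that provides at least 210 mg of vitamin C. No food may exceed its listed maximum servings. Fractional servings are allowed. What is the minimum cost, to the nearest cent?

$2.12

Cost per mg of vitamin C: kale $0.0101, broccoli $0.0122, sweet potato $0.0152, banana $0.0500, spinach $0.0688.
Take 2.36 servings of kale: +210.0 mg vitamin C for $2.12 (total $2.12, still need 0.0 mg).
Filling from the cheapest source first is optimal under one linear minimum: $2.12.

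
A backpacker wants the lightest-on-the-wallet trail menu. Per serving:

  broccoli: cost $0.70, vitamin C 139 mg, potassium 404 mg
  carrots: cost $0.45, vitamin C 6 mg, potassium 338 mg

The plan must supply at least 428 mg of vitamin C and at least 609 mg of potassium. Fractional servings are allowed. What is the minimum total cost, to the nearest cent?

At the optimum either one food covers both requirements or two foods hit both targets exactly; no other combination can be cheaper.
broccoli only: max(428/139, 609/404) = 3.079 servings → $2.16.
carrots only: max(428/6, 609/338) = 71.33 servings → $32.10.
broccoli + carrots: intersection lies outside the first quadrant.
So the least-cost plan costs $2.16.

$2.16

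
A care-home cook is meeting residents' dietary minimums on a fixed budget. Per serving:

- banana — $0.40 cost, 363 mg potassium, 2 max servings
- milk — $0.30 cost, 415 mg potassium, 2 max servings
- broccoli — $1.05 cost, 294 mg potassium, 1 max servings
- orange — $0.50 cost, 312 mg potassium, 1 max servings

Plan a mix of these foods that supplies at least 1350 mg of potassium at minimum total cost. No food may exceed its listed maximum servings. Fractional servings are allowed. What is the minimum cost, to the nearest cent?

$1.17

Cost per mg of potassium: milk $0.0007, banana $0.0011, orange $0.0016, broccoli $0.0036.
Take 2 servings of milk: +830.0 mg potassium for $0.60 (total $0.60, still need 520.0 mg).
Take 1.433 servings of banana: +520.0 mg potassium for $0.57 (total $1.17, still need 0.0 mg).
Greedy by cheapest-per-mg is optimal for a single linear constraint, so the minimum cost is $1.17.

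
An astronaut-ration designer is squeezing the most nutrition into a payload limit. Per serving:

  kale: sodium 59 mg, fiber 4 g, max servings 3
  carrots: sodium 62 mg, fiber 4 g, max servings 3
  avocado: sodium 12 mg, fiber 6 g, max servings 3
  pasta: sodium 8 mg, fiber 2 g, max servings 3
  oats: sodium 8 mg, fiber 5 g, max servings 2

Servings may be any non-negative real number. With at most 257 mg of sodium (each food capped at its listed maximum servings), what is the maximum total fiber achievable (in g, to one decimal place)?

Fiber per mg sodium: oats 0.625, avocado 0.5, pasta 0.25, kale 0.0678, carrots 0.06452.
Take 2 servings of oats: uses 16 mg sodium, +10.0 g fiber (running total 10.0 g).
Take 3 servings of avocado: uses 36 mg sodium, +18.0 g fiber (running total 28.0 g).
Take 3 servings of pasta: uses 24 mg sodium, +6.0 g fiber (running total 34.0 g).
Take 3 servings of kale: uses 177 mg sodium, +12.0 g fiber (running total 46.0 g).
Take 0.06452 servings of carrots: uses 4 mg sodium, +0.3 g fiber (running total 46.3 g).
Greedy by best ratio exhausts the sodium allowance optimally: 46.3 g.

46.3 g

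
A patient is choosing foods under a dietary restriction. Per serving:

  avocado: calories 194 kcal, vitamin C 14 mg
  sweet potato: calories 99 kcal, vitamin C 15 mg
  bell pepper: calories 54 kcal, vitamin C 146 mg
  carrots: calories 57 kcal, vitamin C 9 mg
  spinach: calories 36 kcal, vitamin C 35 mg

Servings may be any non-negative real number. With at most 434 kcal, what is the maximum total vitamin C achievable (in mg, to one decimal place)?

1173.4 mg

Vitamin C per kcal: bell pepper 2.704, spinach 0.9722, carrots 0.1579, sweet potato 0.1515, avocado 0.07216.
With no serving limits, spend the whole calories allowance on bell pepper: 434 kcal / 54 kcal × 146 mg = 1173.4 mg.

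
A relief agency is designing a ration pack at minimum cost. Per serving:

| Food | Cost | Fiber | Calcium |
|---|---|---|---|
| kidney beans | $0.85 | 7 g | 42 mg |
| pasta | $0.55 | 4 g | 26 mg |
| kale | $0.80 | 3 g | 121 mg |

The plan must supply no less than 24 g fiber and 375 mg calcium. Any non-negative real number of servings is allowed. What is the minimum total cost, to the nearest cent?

$3.89

For a min-cost LP with two ≥-constraints, a basic feasible solution has at most two positive variables.
kidney beans only: max(24/7, 375/42) = 8.929 servings → $7.59.
pasta only: max(24/4, 375/26) = 14.42 servings → $7.93.
kale only: max(24/3, 375/121) = 8 servings → $6.40.
kidney beans + pasta: the both-tight solution has a negative serving — not a feasible corner.
kidney beans + kale with both tight: 2.467 servings and 2.243 servings → $3.89.
pasta + kale with both tight: 4.382 servings and 2.158 servings → $4.14.
So the least-cost plan costs $3.89.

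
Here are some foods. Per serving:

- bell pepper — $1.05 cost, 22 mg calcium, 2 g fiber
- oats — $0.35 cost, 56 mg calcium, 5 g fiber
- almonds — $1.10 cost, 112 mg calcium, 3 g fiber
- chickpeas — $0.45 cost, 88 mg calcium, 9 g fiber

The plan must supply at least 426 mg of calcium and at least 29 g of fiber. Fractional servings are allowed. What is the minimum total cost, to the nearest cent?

bell pepper only: max(426/22, 29/2) = 19.36 servings → $20.33.
oats only: max(426/56, 29/5) = 7.607 servings → $2.66.
almonds only: max(426/112, 29/3) = 9.667 servings → $10.63.
chickpeas only: max(426/88, 29/9) = 4.841 servings → $2.18.
bell pepper + oats: the both-tight solution has a negative serving — not a feasible corner.
bell pepper + almonds with both tight: 12.47 servings and 1.354 servings → $14.58.
bell pepper + chickpeas: the both-tight solution has a negative serving — not a feasible corner.
oats + almonds with both tight: 5.026 servings and 1.291 servings → $3.18.
oats + chickpeas: the both-tight solution has a negative serving — not a feasible corner.
almonds + chickpeas with both tight: 1.723 servings and 2.648 servings → $3.09.
So the least-cost plan costs $2.18.

$2.18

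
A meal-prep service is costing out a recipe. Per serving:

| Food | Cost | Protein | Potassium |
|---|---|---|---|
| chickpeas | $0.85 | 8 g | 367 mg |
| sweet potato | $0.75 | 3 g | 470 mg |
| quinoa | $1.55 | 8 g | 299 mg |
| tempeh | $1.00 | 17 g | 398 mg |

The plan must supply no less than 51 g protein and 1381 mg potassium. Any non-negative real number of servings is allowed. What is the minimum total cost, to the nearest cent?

A basic optimal solution has at most two foods positive. Try each food alone and each pair with both targets met exactly.
chickpeas only: max(51/8, 1381/367) = 6.375 servings → $5.42.
sweet potato only: max(51/3, 1381/470) = 17 servings → $12.75.
quinoa only: max(51/8, 1381/299) = 6.375 servings → $9.88.
tempeh only: max(51/17, 1381/398) = 3.47 servings → $3.47.
chickpeas + sweet potato with both targets exact would need a negative amount; discard.
chickpeas + quinoa: the both-tight solution has a negative serving — not a feasible corner.
chickpeas + tempeh with both tight: 1.041 servings and 2.51 servings → $3.39.
sweet potato + quinoa: intersection lies outside the first quadrant.
sweet potato + tempeh with both tight: 0.4678 servings and 2.917 servings → $3.27.
quinoa + tempeh with both tight: 1.674 servings and 2.212 servings → $4.81.
So the least-cost plan costs $3.27.

$3.27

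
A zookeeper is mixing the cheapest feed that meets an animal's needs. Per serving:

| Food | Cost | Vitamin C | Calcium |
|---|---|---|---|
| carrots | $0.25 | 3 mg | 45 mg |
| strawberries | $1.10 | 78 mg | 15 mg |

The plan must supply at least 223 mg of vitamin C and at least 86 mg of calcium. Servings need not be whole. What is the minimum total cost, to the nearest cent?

With two linear requirements the optimum uses one or two foods; enumerate the corners.
carrots only: max(223/3, 86/45) = 74.33 servings → $18.58.
strawberries only: max(223/78, 86/15) = 5.733 servings → $6.31.
carrots + strawberries with both tight: 0.9706 servings and 2.822 servings → $3.35.
The minimum over all feasible corners is $3.35.

$3.35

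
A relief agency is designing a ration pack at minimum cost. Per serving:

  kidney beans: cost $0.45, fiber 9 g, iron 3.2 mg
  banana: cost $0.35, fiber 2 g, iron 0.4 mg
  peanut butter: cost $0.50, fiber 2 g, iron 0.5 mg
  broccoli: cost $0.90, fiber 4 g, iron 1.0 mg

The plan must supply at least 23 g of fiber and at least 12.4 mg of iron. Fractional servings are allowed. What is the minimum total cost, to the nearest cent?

A basic optimal solution has at most two foods positive. Try each food alone and each pair with both targets met exactly.
kidney beans only: max(23/9, 12.4/3.2) = 3.875 servings → $1.74.
banana only: max(23/2, 12.4/0.4) = 31 servings → $10.85.
peanut butter only: max(23/2, 12.4/0.5) = 24.8 servings → $12.40.
broccoli only: max(23/4, 12.4/1.0) = 12.4 servings → $11.16.
kidney beans + banana with both targets exact would need a negative amount; discard.
kidney beans + peanut butter: the both-tight solution has a negative serving — not a feasible corner.
kidney beans + broccoli: intersection lies outside the first quadrant.
banana + peanut butter: the both-tight solution has a negative serving — not a feasible corner.
banana + broccoli: the both-tight solution has a negative serving — not a feasible corner.
peanut butter + broccoli (both tight): parallel constraints — no distinct corner.
Cheapest feasible corner: $1.74.

$1.74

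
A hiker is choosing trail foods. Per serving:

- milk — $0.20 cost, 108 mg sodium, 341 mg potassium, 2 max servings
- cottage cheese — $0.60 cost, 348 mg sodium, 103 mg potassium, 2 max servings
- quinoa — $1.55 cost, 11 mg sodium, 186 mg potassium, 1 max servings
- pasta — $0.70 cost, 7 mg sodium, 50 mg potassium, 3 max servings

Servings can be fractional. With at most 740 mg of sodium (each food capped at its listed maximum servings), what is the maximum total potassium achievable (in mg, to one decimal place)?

Potassium per mg sodium: quinoa 16.91, pasta 7.143, milk 3.157, cottage cheese 0.296.
Take 1 serving of quinoa: uses 11 mg sodium, +186.0 mg potassium (running total 186.0 mg).
Take 3 servings of pasta: uses 21 mg sodium, +150.0 mg potassium (running total 336.0 mg).
Take 2 servings of milk: uses 216 mg sodium, +682.0 mg potassium (running total 1018.0 mg).
Take 1.414 servings of cottage cheese: uses 492 mg sodium, +145.6 mg potassium (running total 1163.6 mg).
Filling greedily by potassium-per-mg sodium is optimal for one linear limit, giving 1163.6 mg.

1163.6 mg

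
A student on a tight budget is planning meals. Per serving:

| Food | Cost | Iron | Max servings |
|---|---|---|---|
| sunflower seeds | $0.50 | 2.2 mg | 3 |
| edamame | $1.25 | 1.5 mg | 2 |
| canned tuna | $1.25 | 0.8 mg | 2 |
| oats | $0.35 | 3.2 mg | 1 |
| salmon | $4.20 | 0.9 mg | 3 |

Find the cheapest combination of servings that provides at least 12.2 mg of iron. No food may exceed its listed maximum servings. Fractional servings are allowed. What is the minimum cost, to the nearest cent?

Cost per mg of iron: oats $0.1094, sunflower seeds $0.2273, edamame $0.8333, canned tuna $1.5625, salmon $4.6667.
Take 1 serving of oats: +3.2 mg iron for $0.35 (total $0.35, still need 9.0 mg).
Take 3 servings of sunflower seeds: +6.6 mg iron for $1.50 (total $1.85, still need 2.4 mg).
Take 1.6 servings of edamame: +2.4 mg iron for $2.00 (total $3.85, still need 0.0 mg).
Filling from the cheapest source first is optimal under one linear minimum: $3.85.

$3.85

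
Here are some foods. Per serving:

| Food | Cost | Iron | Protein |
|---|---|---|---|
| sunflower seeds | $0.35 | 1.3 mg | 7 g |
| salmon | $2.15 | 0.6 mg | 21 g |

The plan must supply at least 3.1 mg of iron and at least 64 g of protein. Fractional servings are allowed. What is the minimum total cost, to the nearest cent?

An LP optimum is at a vertex; with two nutrient constraints at most two foods are used. Check each candidate.
sunflower seeds only: max(3.1/1.3, 64/7) = 9.143 servings → $3.20.
salmon only: max(3.1/0.6, 64/21) = 5.167 servings → $11.11.
sunflower seeds + salmon with both tight: 1.156 servings and 2.662 servings → $6.13.
So the least-cost plan costs $3.20.

$3.20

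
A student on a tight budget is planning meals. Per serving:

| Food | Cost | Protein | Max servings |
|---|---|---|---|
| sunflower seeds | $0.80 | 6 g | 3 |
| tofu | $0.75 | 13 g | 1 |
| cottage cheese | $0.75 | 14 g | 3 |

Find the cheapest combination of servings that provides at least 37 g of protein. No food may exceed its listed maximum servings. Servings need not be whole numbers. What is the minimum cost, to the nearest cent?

$1.98

Cost per g of protein: cottage cheese $0.0536, tofu $0.0577, sunflower seeds $0.1333.
Take 2.643 servings of cottage cheese: +37.0 g protein for $1.98 (total $1.98, still need 0.0 g).
Filling from the cheapest source first is optimal under one linear minimum: $1.98.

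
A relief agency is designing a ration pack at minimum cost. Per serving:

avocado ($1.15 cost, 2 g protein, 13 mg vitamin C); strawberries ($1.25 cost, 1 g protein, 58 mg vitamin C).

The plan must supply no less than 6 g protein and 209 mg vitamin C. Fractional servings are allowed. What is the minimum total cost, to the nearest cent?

$5.68

With two linear requirements the optimum uses one or two foods; enumerate the corners.
avocado only: max(6/2, 209/13) = 16.08 servings → $18.49.
strawberries only: max(6/1, 209/58) = 6 servings → $7.50.
avocado + strawberries with both tight: 1.35 servings and 3.301 servings → $5.68.
The minimum over all feasible corners is $5.68.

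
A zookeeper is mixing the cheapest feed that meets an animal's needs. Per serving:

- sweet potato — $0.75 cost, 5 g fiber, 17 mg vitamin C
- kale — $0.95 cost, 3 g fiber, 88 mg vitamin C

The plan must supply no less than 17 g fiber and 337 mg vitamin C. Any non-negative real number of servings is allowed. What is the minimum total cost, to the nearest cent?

$4.34

Minimising a linear cost over {fiber ≥ 17, vitamin C ≥ 337, servings ≥ 0} — the optimum is at a vertex, using one or two foods.
sweet potato only: max(17/5, 337/17) = 19.82 servings → $14.87.
kale only: max(17/3, 337/88) = 5.667 servings → $5.38.
sweet potato + kale with both tight: 1.247 servings and 3.589 servings → $4.34.
The minimum over all feasible corners is $4.34.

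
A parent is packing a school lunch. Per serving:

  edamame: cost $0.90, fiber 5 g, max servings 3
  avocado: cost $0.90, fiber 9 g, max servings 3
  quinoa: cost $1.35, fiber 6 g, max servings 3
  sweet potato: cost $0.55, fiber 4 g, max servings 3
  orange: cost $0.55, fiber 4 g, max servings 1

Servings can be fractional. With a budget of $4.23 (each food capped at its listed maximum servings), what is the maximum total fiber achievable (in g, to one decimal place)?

Fiber per dollar: avocado 10, sweet potato 7.273, orange 7.273, edamame 5.556, quinoa 4.444.
Take 3 servings of avocado: spends $2.70, +27.0 g fiber (running total 27.0 g).
Take 2.782 servings of sweet potato: spends $1.53, +11.1 g fiber (running total 38.1 g).
Greedy by best ratio exhausts the cost allowance optimally: 38.1 g.

38.1 g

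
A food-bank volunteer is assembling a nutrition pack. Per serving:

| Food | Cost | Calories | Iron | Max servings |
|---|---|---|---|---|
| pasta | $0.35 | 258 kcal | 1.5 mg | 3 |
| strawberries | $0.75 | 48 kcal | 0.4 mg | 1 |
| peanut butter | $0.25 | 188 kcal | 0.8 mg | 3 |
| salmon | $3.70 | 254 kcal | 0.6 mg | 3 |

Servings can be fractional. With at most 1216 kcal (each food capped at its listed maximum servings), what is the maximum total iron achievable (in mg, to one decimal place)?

Iron per kcal: strawberries 0.008333, pasta 0.005814, peanut butter 0.004255, salmon 0.002362.
Take 1 serving of strawberries: uses 48 kcal, +0.4 mg iron (running total 0.4 mg).
Take 3 servings of pasta: uses 774 kcal, +4.5 mg iron (running total 4.9 mg).
Take 2.096 servings of peanut butter: uses 394 kcal, +1.7 mg iron (running total 6.6 mg).
Greedy by best ratio exhausts the calories allowance optimally: 6.6 mg.

6.6 mg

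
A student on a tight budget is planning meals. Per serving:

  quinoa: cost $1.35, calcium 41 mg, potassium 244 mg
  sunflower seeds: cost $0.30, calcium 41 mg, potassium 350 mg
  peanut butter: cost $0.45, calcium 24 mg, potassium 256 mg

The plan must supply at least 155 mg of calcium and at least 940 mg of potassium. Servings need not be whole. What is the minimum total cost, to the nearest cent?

$1.13

An LP optimum is at a vertex; with two nutrient constraints at most two foods are used. Check each candidate.
quinoa only: max(155/41, 940/244) = 3.852 servings → $5.20.
sunflower seeds only: max(155/41, 940/350) = 3.78 servings → $1.13.
peanut butter only: max(155/24, 940/256) = 6.458 servings → $2.91.
quinoa + sunflower seeds with both tight: 3.615 servings and 0.1657 servings → $4.93.
quinoa + peanut butter with both tight: 3.69 servings and 0.1552 servings → $5.05.
sunflower seeds + peanut butter: the both-tight solution has a negative serving — not a feasible corner.
So the least-cost plan costs $1.13.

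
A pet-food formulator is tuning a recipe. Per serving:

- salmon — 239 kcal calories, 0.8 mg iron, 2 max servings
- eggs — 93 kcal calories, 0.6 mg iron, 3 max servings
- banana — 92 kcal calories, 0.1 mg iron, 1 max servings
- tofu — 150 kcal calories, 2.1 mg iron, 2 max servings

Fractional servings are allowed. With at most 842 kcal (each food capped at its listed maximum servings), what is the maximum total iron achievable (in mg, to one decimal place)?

6.9 mg

Iron per kcal: tofu 0.014, eggs 0.006452, salmon 0.003347, banana 0.001087.
Take 2 servings of tofu: uses 300 kcal, +4.2 mg iron (running total 4.2 mg).
Take 3 servings of eggs: uses 279 kcal, +1.8 mg iron (running total 6.0 mg).
Take 1.1 servings of salmon: uses 263 kcal, +0.9 mg iron (running total 6.9 mg).
Filling greedily by iron-per-kcal is optimal for one linear limit, giving 6.9 mg.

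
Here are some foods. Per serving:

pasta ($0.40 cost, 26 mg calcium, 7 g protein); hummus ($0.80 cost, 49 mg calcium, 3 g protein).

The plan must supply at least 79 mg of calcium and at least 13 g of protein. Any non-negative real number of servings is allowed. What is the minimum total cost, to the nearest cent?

Two binding constraints pin down two serving amounts, so the optimal mix uses at most two foods. The candidates are each food alone (scaled to the tighter of calcium/protein) and each pair with both constraints tight.
pasta only: max(79/26, 13/7) = 3.038 servings → $1.22.
hummus only: max(79/49, 13/3) = 4.333 servings → $3.47.
pasta + hummus with both tight: 1.509 servings and 0.8113 servings → $1.25.
So the least-cost plan costs $1.22.

$1.22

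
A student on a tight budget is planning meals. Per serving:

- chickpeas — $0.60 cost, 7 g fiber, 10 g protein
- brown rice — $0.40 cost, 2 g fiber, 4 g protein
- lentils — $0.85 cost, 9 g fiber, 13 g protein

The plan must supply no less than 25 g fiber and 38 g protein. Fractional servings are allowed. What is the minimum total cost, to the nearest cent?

$2.28

Minimising a linear cost over {fiber ≥ 25, protein ≥ 38, servings ≥ 0} — the optimum is at a vertex, using one or two foods.
chickpeas only: max(25/7, 38/10) = 3.8 servings → $2.28.
brown rice only: max(25/2, 38/4) = 12.5 servings → $5.00.
lentils only: max(25/9, 38/13) = 2.923 servings → $2.48.
chickpeas + brown rice with both tight: 3 servings and 2 servings → $2.60.
chickpeas + lentils: the both-tight solution has a negative serving — not a feasible corner.
brown rice + lentils with both tight: 1.7 servings and 2.4 servings → $2.72.
Cheapest feasible corner: $2.28.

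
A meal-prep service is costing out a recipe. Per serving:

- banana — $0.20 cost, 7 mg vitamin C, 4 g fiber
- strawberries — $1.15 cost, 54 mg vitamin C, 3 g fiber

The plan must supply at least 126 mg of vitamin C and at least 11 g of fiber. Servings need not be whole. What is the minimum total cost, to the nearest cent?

banana only: max(126/7, 11/4) = 18 servings → $3.60.
strawberries only: max(126/54, 11/3) = 3.667 servings → $4.22.
banana + strawberries with both tight: 1.108 servings and 2.19 servings → $2.74.
So the least-cost plan costs $2.74.

$2.74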